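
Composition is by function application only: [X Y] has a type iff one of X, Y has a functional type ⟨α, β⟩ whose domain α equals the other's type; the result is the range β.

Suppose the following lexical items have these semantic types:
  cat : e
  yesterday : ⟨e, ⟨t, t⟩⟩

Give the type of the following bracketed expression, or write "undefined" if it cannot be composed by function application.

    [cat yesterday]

[cat yesterday]: yesterday is ⟨e, ⟨t, t⟩⟩, cat is e; result ⟨t, t⟩.

⟨t, t⟩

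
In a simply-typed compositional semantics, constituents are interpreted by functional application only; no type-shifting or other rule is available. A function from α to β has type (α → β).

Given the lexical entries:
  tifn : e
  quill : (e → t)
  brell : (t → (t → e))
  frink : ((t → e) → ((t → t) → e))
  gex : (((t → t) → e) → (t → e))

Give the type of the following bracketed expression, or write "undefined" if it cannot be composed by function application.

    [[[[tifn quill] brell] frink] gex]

[tifn quill]: quill is (e → t), tifn is e; result t.
[[tifn quill] brell]: brell is (t → (t → e)), [tifn quill] is t; result (t → e).
[[[tifn quill] brell] frink]: frink is ((t → e) → ((t → t) → e)), [[tifn quill] brell] is (t → e); result ((t → t) → e).
[[[[tifn quill] brell] frink] gex]: gex is (((t → t) → e) → (t → e)), [[[tifn quill] brell] frink] is ((t → t) → e); result (t → e).

(t → e)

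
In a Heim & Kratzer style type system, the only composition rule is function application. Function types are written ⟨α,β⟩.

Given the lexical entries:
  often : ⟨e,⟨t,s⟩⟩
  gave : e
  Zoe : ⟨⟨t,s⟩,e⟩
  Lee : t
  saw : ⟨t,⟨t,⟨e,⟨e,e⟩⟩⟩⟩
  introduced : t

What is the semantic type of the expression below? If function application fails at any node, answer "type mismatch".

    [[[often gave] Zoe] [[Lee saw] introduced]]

At [often gave], often : ⟨e,⟨t,s⟩⟩ takes gave : e, giving ⟨t,s⟩.
At [[often gave] Zoe], Zoe : ⟨⟨t,s⟩,e⟩ takes [often gave] : ⟨t,s⟩, giving e.
At [Lee saw], saw : ⟨t,⟨t,⟨e,⟨e,e⟩⟩⟩⟩ takes Lee : t, giving ⟨t,⟨e,⟨e,e⟩⟩⟩.
At [[Lee saw] introduced], [Lee saw] : ⟨t,⟨e,⟨e,e⟩⟩⟩ takes introduced : t, giving ⟨e,⟨e,e⟩⟩.
At [[[often gave] Zoe] [[Lee saw] introduced]], [[Lee saw] introduced] : ⟨e,⟨e,e⟩⟩ takes [[often gave] Zoe] : e, giving ⟨e,e⟩.

⟨e,e⟩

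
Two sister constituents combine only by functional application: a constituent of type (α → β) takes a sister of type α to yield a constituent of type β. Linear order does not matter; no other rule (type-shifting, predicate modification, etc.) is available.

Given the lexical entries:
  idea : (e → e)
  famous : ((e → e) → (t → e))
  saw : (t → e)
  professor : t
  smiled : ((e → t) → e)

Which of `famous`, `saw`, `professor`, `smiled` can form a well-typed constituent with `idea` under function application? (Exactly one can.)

famous — combines: famous : ((e → e) → (t → e)) takes idea : (e → e) as argument, giving (t → e).
saw : (t → e) — does not combine with idea.
professor : t — does not combine with idea.
smiled : ((e → t) → e) — does not combine with idea.

famous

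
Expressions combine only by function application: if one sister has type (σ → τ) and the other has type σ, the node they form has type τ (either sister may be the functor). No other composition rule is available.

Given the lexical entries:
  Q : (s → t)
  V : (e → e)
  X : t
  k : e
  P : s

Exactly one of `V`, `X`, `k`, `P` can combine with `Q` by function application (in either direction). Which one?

V : (e → e) — no; Q wants s, and V wants e.
X : t — no; Q wants s, and X wants nothing (atomic).
k : e — no; Q wants s, and k wants nothing (atomic).
P — combines: Q : (s → t) takes P : s as argument, giving t.

P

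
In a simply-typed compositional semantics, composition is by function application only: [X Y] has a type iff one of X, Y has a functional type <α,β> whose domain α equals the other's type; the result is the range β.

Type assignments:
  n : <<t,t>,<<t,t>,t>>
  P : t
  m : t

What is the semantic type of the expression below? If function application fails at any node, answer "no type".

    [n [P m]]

no type

At [P m]: neither t nor t can take the other as argument; the node is ill-typed.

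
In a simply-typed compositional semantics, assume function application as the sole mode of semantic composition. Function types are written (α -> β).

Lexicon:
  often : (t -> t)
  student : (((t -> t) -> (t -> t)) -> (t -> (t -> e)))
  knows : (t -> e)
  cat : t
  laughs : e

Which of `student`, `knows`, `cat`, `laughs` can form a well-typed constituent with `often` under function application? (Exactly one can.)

cat

student : (((t -> t) -> (t -> t)) -> (t -> (t -> e))) — often needs t; student needs ((t -> t) -> (t -> t)); neither fits.
knows : (t -> e) — often needs t; knows needs t; neither fits.
cat — combines: often : (t -> t) takes cat : t as argument, giving t.
laughs : e — often needs t; laughs needs nothing (atomic); neither fits.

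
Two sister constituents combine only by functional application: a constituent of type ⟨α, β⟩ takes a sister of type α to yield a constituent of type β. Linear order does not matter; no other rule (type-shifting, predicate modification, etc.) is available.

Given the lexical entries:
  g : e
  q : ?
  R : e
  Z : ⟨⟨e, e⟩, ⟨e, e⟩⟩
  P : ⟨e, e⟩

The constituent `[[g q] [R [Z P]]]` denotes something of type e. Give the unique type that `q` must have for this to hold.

For [[g q] [R [Z P]]] to have type e with [R [Z P]] of type e, [g q] must be the function: [g q] : ⟨e, e⟩.
For [g q] to have type ⟨e, e⟩ with g of type e, q must be the function: q : ⟨e, ⟨e, e⟩⟩.

⟨e, ⟨e, e⟩⟩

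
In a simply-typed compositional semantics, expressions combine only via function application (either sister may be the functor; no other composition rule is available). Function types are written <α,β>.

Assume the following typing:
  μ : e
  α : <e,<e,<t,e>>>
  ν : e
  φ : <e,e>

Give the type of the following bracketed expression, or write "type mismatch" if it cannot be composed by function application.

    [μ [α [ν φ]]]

[ν φ]: <e,e> applied to e yields e.
[α [ν φ]]: <e,<e,<t,e>>> applied to e yields <e,<t,e>>.
[μ [α [ν φ]]]: <e,<t,e>> applied to e yields <t,e>.

<t,e>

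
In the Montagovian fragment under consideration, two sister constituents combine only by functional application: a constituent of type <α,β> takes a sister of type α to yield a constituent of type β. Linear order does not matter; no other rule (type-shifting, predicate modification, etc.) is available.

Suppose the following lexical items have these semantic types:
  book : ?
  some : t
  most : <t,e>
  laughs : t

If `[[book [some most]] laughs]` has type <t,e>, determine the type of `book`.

At [[book [some most]] laughs] (required: <t,e>): laughs is t, which is not a function with range <t,e>; hence [book [some most]] is the functor — type <t,<t,e>>.
At [book [some most]] (required: <t,<t,e>>): [some most] is e, which is not a function with range <t,<t,e>>; hence book is the functor — type <e,<t,<t,e>>>.

<e,<t,<t,e>>>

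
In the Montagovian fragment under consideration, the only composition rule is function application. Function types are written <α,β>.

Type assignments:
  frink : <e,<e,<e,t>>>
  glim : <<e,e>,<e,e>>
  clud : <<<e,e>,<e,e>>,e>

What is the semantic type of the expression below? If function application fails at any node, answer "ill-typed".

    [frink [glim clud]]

[glim clud]: functor clud : <<<e,e>,<e,e>>,e>, argument glim : <<e,e>,<e,e>>; result e.
[frink [glim clud]]: functor frink : <e,<e,<e,t>>>, argument [glim clud] : e; result <e,<e,t>>.

<e,<e,t>>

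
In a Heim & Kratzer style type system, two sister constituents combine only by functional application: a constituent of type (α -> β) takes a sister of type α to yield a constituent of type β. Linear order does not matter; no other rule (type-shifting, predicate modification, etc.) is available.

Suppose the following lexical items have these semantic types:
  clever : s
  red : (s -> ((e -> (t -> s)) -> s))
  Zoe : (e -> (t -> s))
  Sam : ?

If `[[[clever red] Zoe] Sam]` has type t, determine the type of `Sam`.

(s -> t)

At [[[clever red] Zoe] Sam] (required: t): [[clever red] Zoe] is s, which is not a function with range t; hence Sam is the functor — type (s -> t).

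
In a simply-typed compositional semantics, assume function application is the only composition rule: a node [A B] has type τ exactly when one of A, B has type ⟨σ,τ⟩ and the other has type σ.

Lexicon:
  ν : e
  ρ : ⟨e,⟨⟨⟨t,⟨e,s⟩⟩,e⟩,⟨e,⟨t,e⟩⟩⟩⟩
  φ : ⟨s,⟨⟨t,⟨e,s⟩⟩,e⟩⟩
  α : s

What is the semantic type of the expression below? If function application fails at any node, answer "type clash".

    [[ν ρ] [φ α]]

[ν ρ]: functor ρ : ⟨e,⟨⟨⟨t,⟨e,s⟩⟩,e⟩,⟨e,⟨t,e⟩⟩⟩⟩, argument ν : e; result ⟨⟨⟨t,⟨e,s⟩⟩,e⟩,⟨e,⟨t,e⟩⟩⟩.
[φ α]: functor φ : ⟨s,⟨⟨t,⟨e,s⟩⟩,e⟩⟩, argument α : s; result ⟨⟨t,⟨e,s⟩⟩,e⟩.
[[ν ρ] [φ α]]: functor [ν ρ] : ⟨⟨⟨t,⟨e,s⟩⟩,e⟩,⟨e,⟨t,e⟩⟩⟩, argument [φ α] : ⟨⟨t,⟨e,s⟩⟩,e⟩; result ⟨e,⟨t,e⟩⟩.

⟨e,⟨t,e⟩⟩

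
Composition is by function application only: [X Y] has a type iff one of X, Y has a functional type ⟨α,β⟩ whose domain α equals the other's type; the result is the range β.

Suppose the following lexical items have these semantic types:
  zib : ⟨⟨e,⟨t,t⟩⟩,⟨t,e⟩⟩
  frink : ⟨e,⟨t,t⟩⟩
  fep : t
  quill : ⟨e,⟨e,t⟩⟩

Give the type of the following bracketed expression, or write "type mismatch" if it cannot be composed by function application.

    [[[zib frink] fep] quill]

⟨e,t⟩

At [zib frink], zib : ⟨⟨e,⟨t,t⟩⟩,⟨t,e⟩⟩ takes frink : ⟨e,⟨t,t⟩⟩, giving ⟨t,e⟩.
At [[zib frink] fep], [zib frink] : ⟨t,e⟩ takes fep : t, giving e.
At [[[zib frink] fep] quill], quill : ⟨e,⟨e,t⟩⟩ takes [[zib frink] fep] : e, giving ⟨e,t⟩.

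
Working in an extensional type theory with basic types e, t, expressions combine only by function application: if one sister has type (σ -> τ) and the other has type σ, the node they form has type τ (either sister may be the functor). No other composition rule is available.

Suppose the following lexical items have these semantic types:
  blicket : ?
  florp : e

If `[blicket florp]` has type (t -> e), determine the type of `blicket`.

(e -> (t -> e))

At [blicket florp] (required: (t -> e)): florp is e, which is not a function with range (t -> e); hence blicket is the functor — type (e -> (t -> e)).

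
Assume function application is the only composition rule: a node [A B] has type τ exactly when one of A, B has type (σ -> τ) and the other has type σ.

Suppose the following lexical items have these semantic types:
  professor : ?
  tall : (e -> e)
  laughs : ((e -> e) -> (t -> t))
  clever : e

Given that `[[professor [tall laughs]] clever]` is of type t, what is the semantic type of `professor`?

[[professor [tall laughs]] clever] must have type t. The sister clever has type e; that is not a function onto t, so [professor [tall laughs]] must be the functor, of type (e -> t).
[professor [tall laughs]] must have type (e -> t). The sister [tall laughs] has type (t -> t); that is not a function onto (e -> t), so professor must be the functor, of type ((t -> t) -> (e -> t)).

((t -> t) -> (e -> t))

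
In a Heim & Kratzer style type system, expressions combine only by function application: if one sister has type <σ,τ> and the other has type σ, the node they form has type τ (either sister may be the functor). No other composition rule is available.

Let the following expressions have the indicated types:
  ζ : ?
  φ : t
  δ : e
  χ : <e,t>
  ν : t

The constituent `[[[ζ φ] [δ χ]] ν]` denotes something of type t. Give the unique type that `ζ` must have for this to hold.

At [[[ζ φ] [δ χ]] ν] (required: t): ν is t, which is not a function with range t; hence [[ζ φ] [δ χ]] is the functor — type <t,t>.
At [[ζ φ] [δ χ]] (required: <t,t>): [δ χ] is t, which is not a function with range <t,t>; hence [ζ φ] is the functor — type <t,<t,t>>.
At [ζ φ] (required: <t,<t,t>>): φ is t, which is not a function with range <t,<t,t>>; hence ζ is the functor — type <t,<t,<t,t>>>.

<t,<t,<t,t>>>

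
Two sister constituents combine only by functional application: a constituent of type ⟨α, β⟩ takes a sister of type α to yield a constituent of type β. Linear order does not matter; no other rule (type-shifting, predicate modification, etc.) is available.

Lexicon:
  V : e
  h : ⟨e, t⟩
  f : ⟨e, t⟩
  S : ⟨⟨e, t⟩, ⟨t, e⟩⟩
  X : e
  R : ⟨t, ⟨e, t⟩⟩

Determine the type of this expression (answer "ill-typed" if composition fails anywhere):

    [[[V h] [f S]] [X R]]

[V h] — h of type ⟨e, t⟩ combines with V of type e: type t.
[f S] — S of type ⟨⟨e, t⟩, ⟨t, e⟩⟩ combines with f of type ⟨e, t⟩: type ⟨t, e⟩.
[[V h] [f S]] — [f S] of type ⟨t, e⟩ combines with [V h] of type t: type e.
[X R]: e with ⟨t, ⟨e, t⟩⟩ — neither is a function whose domain matches the other; composition fails here.

ill-typed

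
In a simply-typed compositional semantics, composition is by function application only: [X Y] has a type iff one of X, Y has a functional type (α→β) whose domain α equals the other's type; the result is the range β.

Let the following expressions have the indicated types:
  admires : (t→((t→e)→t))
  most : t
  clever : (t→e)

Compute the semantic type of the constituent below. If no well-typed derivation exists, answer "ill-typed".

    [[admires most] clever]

t

[admires most]: admires is (t→((t→e)→t)), most is t; result ((t→e)→t).
[[admires most] clever]: [admires most] is ((t→e)→t), clever is (t→e); result t.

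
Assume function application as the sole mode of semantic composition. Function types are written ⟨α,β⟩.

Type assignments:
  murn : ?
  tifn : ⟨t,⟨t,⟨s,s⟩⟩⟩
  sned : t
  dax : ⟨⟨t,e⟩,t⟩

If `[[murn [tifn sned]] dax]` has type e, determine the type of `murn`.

⟨⟨t,⟨s,s⟩⟩,⟨⟨⟨t,e⟩,t⟩,e⟩⟩

[[murn [tifn sned]] dax] is required to be e. dax : ⟨⟨t,e⟩,t⟩ cannot yield e as functor, so [murn [tifn sned]] : ⟨⟨⟨t,e⟩,t⟩,e⟩.
[murn [tifn sned]] is required to be ⟨⟨⟨t,e⟩,t⟩,e⟩. [tifn sned] : ⟨t,⟨s,s⟩⟩ cannot yield ⟨⟨⟨t,e⟩,t⟩,e⟩ as functor, so murn : ⟨⟨t,⟨s,s⟩⟩,⟨⟨⟨t,e⟩,t⟩,e⟩⟩.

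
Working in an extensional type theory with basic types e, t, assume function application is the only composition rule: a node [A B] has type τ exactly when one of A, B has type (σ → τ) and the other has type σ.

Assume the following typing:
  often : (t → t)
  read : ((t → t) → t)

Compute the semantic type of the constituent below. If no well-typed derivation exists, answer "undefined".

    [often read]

At [often read], read : ((t → t) → t) takes often : (t → t), giving t.

t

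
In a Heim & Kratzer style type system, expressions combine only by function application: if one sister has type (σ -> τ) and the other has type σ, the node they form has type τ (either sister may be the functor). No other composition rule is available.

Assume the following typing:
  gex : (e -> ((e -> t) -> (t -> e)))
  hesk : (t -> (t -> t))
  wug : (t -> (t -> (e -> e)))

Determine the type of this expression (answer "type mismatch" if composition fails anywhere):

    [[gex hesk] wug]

type mismatch

At [gex hesk]: neither (e -> ((e -> t) -> (t -> e))) nor (t -> (t -> t)) can take the other as argument; the node is ill-typed.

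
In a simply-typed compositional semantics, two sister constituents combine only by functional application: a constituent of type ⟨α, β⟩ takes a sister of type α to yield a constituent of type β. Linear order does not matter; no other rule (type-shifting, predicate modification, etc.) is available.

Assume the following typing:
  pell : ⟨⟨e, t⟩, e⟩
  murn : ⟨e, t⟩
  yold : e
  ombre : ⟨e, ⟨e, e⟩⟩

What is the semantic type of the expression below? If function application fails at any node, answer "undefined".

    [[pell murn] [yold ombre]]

e

At [pell murn], pell : ⟨⟨e, t⟩, e⟩ takes murn : ⟨e, t⟩, giving e.
At [yold ombre], ombre : ⟨e, ⟨e, e⟩⟩ takes yold : e, giving ⟨e, e⟩.
At [[pell murn] [yold ombre]], [yold ombre] : ⟨e, e⟩ takes [pell murn] : e, giving e.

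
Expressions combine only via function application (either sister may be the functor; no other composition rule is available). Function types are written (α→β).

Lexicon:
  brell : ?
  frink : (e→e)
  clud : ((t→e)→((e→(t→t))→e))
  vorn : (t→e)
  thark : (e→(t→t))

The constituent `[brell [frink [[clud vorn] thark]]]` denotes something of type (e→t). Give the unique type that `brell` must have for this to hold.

(e→(e→t))

For [brell [frink [[clud vorn] thark]]] to have type (e→t) with [frink [[clud vorn] thark]] of type e, brell must be the function: brell : (e→(e→t)).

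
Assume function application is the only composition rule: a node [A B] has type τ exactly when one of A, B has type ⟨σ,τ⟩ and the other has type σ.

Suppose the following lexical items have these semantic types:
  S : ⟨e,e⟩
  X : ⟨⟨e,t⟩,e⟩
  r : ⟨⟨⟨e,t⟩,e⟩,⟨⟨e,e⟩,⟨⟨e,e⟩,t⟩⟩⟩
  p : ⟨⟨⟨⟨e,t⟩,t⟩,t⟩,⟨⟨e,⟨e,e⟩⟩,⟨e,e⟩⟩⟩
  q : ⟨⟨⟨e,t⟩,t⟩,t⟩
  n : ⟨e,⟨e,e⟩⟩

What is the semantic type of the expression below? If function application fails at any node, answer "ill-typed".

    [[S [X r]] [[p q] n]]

t

[X r] — r of type ⟨⟨⟨e,t⟩,e⟩,⟨⟨e,e⟩,⟨⟨e,e⟩,t⟩⟩⟩ combines with X of type ⟨⟨e,t⟩,e⟩: type ⟨⟨e,e⟩,⟨⟨e,e⟩,t⟩⟩.
[S [X r]] — [X r] of type ⟨⟨e,e⟩,⟨⟨e,e⟩,t⟩⟩ combines with S of type ⟨e,e⟩: type ⟨⟨e,e⟩,t⟩.
[p q] — p of type ⟨⟨⟨⟨e,t⟩,t⟩,t⟩,⟨⟨e,⟨e,e⟩⟩,⟨e,e⟩⟩⟩ combines with q of type ⟨⟨⟨e,t⟩,t⟩,t⟩: type ⟨⟨e,⟨e,e⟩⟩,⟨e,e⟩⟩.
[[p q] n] — [p q] of type ⟨⟨e,⟨e,e⟩⟩,⟨e,e⟩⟩ combines with n of type ⟨e,⟨e,e⟩⟩: type ⟨e,e⟩.
[[S [X r]] [[p q] n]] — [S [X r]] of type ⟨⟨e,e⟩,t⟩ combines with [[p q] n] of type ⟨e,e⟩: type t.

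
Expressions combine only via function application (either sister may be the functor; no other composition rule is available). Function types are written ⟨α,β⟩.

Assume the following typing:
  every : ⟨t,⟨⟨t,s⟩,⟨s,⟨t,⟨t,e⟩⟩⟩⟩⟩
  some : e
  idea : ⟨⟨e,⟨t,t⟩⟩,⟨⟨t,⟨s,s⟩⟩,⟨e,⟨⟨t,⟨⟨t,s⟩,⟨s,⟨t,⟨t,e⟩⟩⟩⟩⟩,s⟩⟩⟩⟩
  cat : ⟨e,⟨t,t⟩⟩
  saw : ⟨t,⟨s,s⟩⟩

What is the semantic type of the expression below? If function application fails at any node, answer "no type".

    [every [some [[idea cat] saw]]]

s

At [idea cat], idea : ⟨⟨e,⟨t,t⟩⟩,⟨⟨t,⟨s,s⟩⟩,⟨e,⟨⟨t,⟨⟨t,s⟩,⟨s,⟨t,⟨t,e⟩⟩⟩⟩⟩,s⟩⟩⟩⟩ takes cat : ⟨e,⟨t,t⟩⟩, giving ⟨⟨t,⟨s,s⟩⟩,⟨e,⟨⟨t,⟨⟨t,s⟩,⟨s,⟨t,⟨t,e⟩⟩⟩⟩⟩,s⟩⟩⟩.
At [[idea cat] saw], [idea cat] : ⟨⟨t,⟨s,s⟩⟩,⟨e,⟨⟨t,⟨⟨t,s⟩,⟨s,⟨t,⟨t,e⟩⟩⟩⟩⟩,s⟩⟩⟩ takes saw : ⟨t,⟨s,s⟩⟩, giving ⟨e,⟨⟨t,⟨⟨t,s⟩,⟨s,⟨t,⟨t,e⟩⟩⟩⟩⟩,s⟩⟩.
At [some [[idea cat] saw]], [[idea cat] saw] : ⟨e,⟨⟨t,⟨⟨t,s⟩,⟨s,⟨t,⟨t,e⟩⟩⟩⟩⟩,s⟩⟩ takes some : e, giving ⟨⟨t,⟨⟨t,s⟩,⟨s,⟨t,⟨t,e⟩⟩⟩⟩⟩,s⟩.
At [every [some [[idea cat] saw]]], [some [[idea cat] saw]] : ⟨⟨t,⟨⟨t,s⟩,⟨s,⟨t,⟨t,e⟩⟩⟩⟩⟩,s⟩ takes every : ⟨t,⟨⟨t,s⟩,⟨s,⟨t,⟨t,e⟩⟩⟩⟩⟩, giving s.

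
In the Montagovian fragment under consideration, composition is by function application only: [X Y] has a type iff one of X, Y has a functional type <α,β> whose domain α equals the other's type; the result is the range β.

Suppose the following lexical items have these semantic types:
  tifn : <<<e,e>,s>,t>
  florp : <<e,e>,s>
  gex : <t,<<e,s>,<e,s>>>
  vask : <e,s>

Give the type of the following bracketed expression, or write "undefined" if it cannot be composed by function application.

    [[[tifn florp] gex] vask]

<e,s>

[tifn florp]: tifn is <<<e,e>,s>,t>, florp is <<e,e>,s>; result t.
[[tifn florp] gex]: gex is <t,<<e,s>,<e,s>>>, [tifn florp] is t; result <<e,s>,<e,s>>.
[[[tifn florp] gex] vask]: [[tifn florp] gex] is <<e,s>,<e,s>>, vask is <e,s>; result <e,s>.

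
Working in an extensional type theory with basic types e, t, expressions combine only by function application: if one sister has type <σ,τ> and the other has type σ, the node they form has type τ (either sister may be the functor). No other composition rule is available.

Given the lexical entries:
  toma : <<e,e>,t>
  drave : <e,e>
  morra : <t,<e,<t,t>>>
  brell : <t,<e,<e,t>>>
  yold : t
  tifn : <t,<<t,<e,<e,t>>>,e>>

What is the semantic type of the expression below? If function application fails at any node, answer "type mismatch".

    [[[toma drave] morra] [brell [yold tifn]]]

<t,t>

[toma drave]: toma is <<e,e>,t>, drave is <e,e>; result t.
[[toma drave] morra]: morra is <t,<e,<t,t>>>, [toma drave] is t; result <e,<t,t>>.
[yold tifn]: tifn is <t,<<t,<e,<e,t>>>,e>>, yold is t; result <<t,<e,<e,t>>>,e>.
[brell [yold tifn]]: [yold tifn] is <<t,<e,<e,t>>>,e>, brell is <t,<e,<e,t>>>; result e.
[[[toma drave] morra] [brell [yold tifn]]]: [[toma drave] morra] is <e,<t,t>>, [brell [yold tifn]] is e; result <t,t>.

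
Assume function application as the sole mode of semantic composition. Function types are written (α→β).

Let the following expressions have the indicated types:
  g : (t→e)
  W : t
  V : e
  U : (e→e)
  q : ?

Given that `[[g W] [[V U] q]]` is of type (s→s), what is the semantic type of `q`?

(e→(e→(s→s)))

For [[g W] [[V U] q]] to have type (s→s) with [g W] of type e, [[V U] q] must be the function: [[V U] q] : (e→(s→s)).
For [[V U] q] to have type (e→(s→s)) with [V U] of type e, q must be the function: q : (e→(e→(s→s))).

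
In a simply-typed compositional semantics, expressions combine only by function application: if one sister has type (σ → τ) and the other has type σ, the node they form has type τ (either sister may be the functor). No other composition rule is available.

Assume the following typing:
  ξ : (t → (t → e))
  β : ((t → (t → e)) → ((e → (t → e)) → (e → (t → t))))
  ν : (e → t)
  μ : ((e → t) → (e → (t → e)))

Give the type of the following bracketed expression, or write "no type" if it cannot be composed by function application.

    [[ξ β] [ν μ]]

At [ξ β], β : ((t → (t → e)) → ((e → (t → e)) → (e → (t → t)))) takes ξ : (t → (t → e)), giving ((e → (t → e)) → (e → (t → t))).
At [ν μ], μ : ((e → t) → (e → (t → e))) takes ν : (e → t), giving (e → (t → e)).
At [[ξ β] [ν μ]], [ξ β] : ((e → (t → e)) → (e → (t → t))) takes [ν μ] : (e → (t → e)), giving (e → (t → t)).

(e → (t → t))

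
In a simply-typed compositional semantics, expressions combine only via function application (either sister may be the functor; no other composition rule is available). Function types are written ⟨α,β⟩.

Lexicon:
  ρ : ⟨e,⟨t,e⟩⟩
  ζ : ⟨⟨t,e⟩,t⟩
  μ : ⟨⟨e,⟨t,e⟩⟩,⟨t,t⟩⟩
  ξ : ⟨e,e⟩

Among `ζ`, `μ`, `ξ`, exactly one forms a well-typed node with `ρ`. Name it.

μ

ζ : ⟨⟨t,e⟩,t⟩ — no; ρ wants e, and ζ wants ⟨t,e⟩.
μ — combines: μ : ⟨⟨e,⟨t,e⟩⟩,⟨t,t⟩⟩ takes ρ : ⟨e,⟨t,e⟩⟩ as argument, giving ⟨t,t⟩.
ξ : ⟨e,e⟩ — no; ρ wants e, and ξ wants e.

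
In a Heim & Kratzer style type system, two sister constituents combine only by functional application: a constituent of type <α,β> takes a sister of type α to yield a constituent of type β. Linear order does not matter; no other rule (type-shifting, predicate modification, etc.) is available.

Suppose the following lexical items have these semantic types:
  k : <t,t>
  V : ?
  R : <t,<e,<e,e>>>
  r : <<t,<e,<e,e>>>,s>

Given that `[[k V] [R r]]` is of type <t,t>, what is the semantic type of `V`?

<<t,t>,<s,<t,t>>>

At [[k V] [R r]] (required: <t,t>): [R r] is s, which is not a function with range <t,t>; hence [k V] is the functor — type <s,<t,t>>.
At [k V] (required: <s,<t,t>>): k is <t,t>, which is not a function with range <s,<t,t>>; hence V is the functor — type <<t,t>,<s,<t,t>>>.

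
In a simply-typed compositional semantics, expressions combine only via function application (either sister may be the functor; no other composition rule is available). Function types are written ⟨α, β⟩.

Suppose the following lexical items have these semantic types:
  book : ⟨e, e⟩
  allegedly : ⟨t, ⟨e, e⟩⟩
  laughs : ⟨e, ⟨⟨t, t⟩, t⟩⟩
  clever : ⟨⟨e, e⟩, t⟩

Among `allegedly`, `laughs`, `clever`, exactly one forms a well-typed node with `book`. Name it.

clever

allegedly : ⟨t, ⟨e, e⟩⟩ — book needs e; allegedly needs t; neither fits.
laughs : ⟨e, ⟨⟨t, t⟩, t⟩⟩ — book needs e; laughs needs e; neither fits.
clever — combines: clever : ⟨⟨e, e⟩, t⟩ takes book : ⟨e, e⟩ as argument, giving t.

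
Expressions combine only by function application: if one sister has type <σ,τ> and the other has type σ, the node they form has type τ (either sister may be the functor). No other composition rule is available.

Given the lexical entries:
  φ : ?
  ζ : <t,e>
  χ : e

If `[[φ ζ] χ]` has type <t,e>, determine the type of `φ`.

<<t,e>,<e,<t,e>>>

[[φ ζ] χ] is required to be <t,e>. χ : e cannot yield <t,e> as functor, so [φ ζ] : <e,<t,e>>.
[φ ζ] is required to be <e,<t,e>>. ζ : <t,e> cannot yield <e,<t,e>> as functor, so φ : <<t,e>,<e,<t,e>>>.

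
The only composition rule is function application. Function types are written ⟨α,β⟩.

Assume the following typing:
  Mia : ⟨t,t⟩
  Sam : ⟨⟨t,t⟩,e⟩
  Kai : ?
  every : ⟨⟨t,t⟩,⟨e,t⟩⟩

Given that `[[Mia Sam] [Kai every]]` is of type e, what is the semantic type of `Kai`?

⟨⟨⟨t,t⟩,⟨e,t⟩⟩,⟨e,e⟩⟩

[[Mia Sam] [Kai every]] is required to be e. [Mia Sam] : e cannot yield e as functor, so [Kai every] : ⟨e,e⟩.
[Kai every] is required to be ⟨e,e⟩. every : ⟨⟨t,t⟩,⟨e,t⟩⟩ cannot yield ⟨e,e⟩ as functor, so Kai : ⟨⟨⟨t,t⟩,⟨e,t⟩⟩,⟨e,e⟩⟩.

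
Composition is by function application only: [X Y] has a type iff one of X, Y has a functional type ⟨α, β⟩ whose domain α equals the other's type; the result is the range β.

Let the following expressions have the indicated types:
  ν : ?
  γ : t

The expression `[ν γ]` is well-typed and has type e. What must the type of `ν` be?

⟨t, e⟩

For [ν γ] to have type e with γ of type t, ν must be the function: ν : ⟨t, e⟩.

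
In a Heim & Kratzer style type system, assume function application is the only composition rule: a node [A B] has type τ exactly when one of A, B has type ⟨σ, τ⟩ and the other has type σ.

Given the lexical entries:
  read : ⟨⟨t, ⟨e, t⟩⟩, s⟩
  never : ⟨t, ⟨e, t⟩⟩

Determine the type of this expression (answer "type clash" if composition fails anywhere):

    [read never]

s

[read never] — read of type ⟨⟨t, ⟨e, t⟩⟩, s⟩ combines with never of type ⟨t, ⟨e, t⟩⟩: type s.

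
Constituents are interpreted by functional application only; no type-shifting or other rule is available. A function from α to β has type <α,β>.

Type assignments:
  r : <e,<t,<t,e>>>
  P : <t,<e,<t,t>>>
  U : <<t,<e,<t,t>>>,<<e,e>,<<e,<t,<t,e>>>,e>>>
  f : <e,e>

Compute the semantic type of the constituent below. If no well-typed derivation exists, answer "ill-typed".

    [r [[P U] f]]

e

[P U]: U is <<t,<e,<t,t>>>,<<e,e>,<<e,<t,<t,e>>>,e>>>, P is <t,<e,<t,t>>>; result <<e,e>,<<e,<t,<t,e>>>,e>>.
[[P U] f]: [P U] is <<e,e>,<<e,<t,<t,e>>>,e>>, f is <e,e>; result <<e,<t,<t,e>>>,e>.
[r [[P U] f]]: [[P U] f] is <<e,<t,<t,e>>>,e>, r is <e,<t,<t,e>>>; result e.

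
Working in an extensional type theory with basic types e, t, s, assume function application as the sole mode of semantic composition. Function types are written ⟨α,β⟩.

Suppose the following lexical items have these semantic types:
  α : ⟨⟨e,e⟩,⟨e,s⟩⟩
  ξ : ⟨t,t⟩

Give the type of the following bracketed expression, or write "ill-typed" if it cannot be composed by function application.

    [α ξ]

[α ξ]: ⟨⟨e,e⟩,⟨e,s⟩⟩ with ⟨t,t⟩ — neither is a function whose domain matches the other; composition fails here.

ill-typed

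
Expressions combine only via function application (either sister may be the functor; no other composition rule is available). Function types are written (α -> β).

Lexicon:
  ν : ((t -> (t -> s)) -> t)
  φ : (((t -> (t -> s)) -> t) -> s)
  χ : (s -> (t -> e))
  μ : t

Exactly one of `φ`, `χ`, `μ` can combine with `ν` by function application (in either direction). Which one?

φ — combines: φ : (((t -> (t -> s)) -> t) -> s) takes ν : ((t -> (t -> s)) -> t) as argument, giving s.
χ : (s -> (t -> e)) — neither side's domain matches the other.
μ : t — neither side's domain matches the other.

φ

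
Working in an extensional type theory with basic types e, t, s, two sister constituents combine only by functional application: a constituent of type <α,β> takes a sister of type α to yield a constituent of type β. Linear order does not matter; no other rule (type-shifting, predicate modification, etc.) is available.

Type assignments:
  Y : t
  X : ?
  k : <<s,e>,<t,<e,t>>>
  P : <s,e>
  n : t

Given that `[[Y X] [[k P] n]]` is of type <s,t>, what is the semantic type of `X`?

[[Y X] [[k P] n]] must have type <s,t>. The sister [[k P] n] has type <e,t>; that is not a function onto <s,t>, so [Y X] must be the functor, of type <<e,t>,<s,t>>.
[Y X] must have type <<e,t>,<s,t>>. The sister Y has type t; that is not a function onto <<e,t>,<s,t>>, so X must be the functor, of type <t,<<e,t>,<s,t>>>.

<t,<<e,t>,<s,t>>>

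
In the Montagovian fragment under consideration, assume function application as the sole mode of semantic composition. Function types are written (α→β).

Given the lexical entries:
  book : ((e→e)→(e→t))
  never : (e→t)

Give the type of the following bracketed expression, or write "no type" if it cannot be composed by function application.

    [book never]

[book never]: ((e→e)→(e→t)) and (e→t) cannot combine by function application — type clash.

no type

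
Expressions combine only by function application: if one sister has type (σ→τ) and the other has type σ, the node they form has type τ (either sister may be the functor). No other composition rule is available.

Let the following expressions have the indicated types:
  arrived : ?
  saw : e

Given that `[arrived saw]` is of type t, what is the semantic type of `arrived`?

(e→t)

[arrived saw] must have type t. The sister saw has type e; that is not a function onto t, so arrived must be the functor, of type (e→t).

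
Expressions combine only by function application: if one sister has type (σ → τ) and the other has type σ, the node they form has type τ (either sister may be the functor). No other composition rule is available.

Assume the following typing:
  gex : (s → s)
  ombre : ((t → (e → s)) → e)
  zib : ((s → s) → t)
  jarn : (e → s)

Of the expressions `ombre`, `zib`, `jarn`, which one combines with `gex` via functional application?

ombre : ((t → (e → s)) → e) — does not combine with gex.
zib — combines: zib : ((s → s) → t) takes gex : (s → s) as argument, giving t.
jarn : (e → s) — does not combine with gex.

zib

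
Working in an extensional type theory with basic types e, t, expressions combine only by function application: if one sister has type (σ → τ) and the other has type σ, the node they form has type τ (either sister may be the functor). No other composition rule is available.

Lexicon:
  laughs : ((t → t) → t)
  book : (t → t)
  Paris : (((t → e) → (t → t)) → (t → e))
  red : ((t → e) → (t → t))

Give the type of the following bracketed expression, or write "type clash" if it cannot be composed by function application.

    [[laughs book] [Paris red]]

[laughs book] — laughs of type ((t → t) → t) combines with book of type (t → t): type t.
[Paris red] — Paris of type (((t → e) → (t → t)) → (t → e)) combines with red of type ((t → e) → (t → t)): type (t → e).
[[laughs book] [Paris red]] — [Paris red] of type (t → e) combines with [laughs book] of type t: type e.

e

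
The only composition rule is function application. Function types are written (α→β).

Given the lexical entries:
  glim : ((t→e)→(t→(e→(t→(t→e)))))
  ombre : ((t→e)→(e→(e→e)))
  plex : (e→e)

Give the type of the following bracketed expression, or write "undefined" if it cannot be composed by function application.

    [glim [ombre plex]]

At [ombre plex]: neither ((t→e)→(e→(e→e))) nor (e→e) can take the other as argument; the node is ill-typed.

undefined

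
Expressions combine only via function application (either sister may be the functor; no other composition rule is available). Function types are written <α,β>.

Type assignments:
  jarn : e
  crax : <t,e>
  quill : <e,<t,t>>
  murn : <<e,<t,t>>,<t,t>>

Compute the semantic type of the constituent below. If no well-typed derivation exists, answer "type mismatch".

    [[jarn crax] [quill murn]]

[jarn crax]: e and <t,e> cannot combine by function application — type clash.

type mismatch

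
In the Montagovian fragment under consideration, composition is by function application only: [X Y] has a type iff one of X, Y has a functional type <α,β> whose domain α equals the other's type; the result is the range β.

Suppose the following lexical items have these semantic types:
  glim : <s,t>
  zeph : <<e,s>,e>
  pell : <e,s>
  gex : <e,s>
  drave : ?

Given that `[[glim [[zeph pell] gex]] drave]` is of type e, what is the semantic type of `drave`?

At [[glim [[zeph pell] gex]] drave] (required: e): [glim [[zeph pell] gex]] is t, which is not a function with range e; hence drave is the functor — type <t,e>.

<t,e>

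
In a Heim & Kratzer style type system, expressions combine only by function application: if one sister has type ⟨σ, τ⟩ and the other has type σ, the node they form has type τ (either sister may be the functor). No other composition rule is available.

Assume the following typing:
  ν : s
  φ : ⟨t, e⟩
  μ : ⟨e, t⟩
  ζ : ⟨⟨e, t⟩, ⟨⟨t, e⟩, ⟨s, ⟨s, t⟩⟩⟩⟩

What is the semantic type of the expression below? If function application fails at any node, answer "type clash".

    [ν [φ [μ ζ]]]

[μ ζ]: ⟨⟨e, t⟩, ⟨⟨t, e⟩, ⟨s, ⟨s, t⟩⟩⟩⟩ applied to ⟨e, t⟩ yields ⟨⟨t, e⟩, ⟨s, ⟨s, t⟩⟩⟩.
[φ [μ ζ]]: ⟨⟨t, e⟩, ⟨s, ⟨s, t⟩⟩⟩ applied to ⟨t, e⟩ yields ⟨s, ⟨s, t⟩⟩.
[ν [φ [μ ζ]]]: ⟨s, ⟨s, t⟩⟩ applied to s yields ⟨s, t⟩.

⟨s, t⟩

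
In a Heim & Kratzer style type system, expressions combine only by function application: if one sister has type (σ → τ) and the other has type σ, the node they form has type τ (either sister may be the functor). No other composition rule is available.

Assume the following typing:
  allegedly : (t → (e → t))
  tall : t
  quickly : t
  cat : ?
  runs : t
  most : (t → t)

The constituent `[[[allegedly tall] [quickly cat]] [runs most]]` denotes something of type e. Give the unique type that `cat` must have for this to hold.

[[[allegedly tall] [quickly cat]] [runs most]] is required to be e. [runs most] : t cannot yield e as functor, so [[allegedly tall] [quickly cat]] : (t → e).
[[allegedly tall] [quickly cat]] is required to be (t → e). [allegedly tall] : (e → t) cannot yield (t → e) as functor, so [quickly cat] : ((e → t) → (t → e)).
[quickly cat] is required to be ((e → t) → (t → e)). quickly : t cannot yield ((e → t) → (t → e)) as functor, so cat : (t → ((e → t) → (t → e))).

(t → ((e → t) → (t → e)))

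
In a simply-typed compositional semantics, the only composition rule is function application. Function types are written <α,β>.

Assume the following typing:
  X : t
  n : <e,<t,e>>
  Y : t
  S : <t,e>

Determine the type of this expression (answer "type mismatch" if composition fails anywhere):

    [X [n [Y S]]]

At [Y S], S : <t,e> takes Y : t, giving e.
At [n [Y S]], n : <e,<t,e>> takes [Y S] : e, giving <t,e>.
At [X [n [Y S]]], [n [Y S]] : <t,e> takes X : t, giving e.

e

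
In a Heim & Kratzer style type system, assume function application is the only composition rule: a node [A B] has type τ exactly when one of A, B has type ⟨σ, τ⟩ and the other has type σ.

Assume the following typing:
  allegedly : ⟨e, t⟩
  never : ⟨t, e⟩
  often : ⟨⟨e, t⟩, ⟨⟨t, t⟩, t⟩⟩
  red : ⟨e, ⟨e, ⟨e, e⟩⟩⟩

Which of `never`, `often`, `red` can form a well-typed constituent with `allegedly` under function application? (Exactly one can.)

often

never : ⟨t, e⟩ — neither side's domain matches the other.
often — combines: often : ⟨⟨e, t⟩, ⟨⟨t, t⟩, t⟩⟩ takes allegedly : ⟨e, t⟩ as argument, giving ⟨⟨t, t⟩, t⟩.
red : ⟨e, ⟨e, ⟨e, e⟩⟩⟩ — neither side's domain matches the other.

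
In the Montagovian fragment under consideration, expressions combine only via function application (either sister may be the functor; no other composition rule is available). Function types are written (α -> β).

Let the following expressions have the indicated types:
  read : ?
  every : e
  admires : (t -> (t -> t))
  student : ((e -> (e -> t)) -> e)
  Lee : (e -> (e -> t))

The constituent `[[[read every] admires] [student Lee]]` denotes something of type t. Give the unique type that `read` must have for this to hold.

For [[[read every] admires] [student Lee]] to have type t with [student Lee] of type e, [[read every] admires] must be the function: [[read every] admires] : (e -> t).
For [[read every] admires] to have type (e -> t) with admires of type (t -> (t -> t)), [read every] must be the function: [read every] : ((t -> (t -> t)) -> (e -> t)).
For [read every] to have type ((t -> (t -> t)) -> (e -> t)) with every of type e, read must be the function: read : (e -> ((t -> (t -> t)) -> (e -> t))).

(e -> ((t -> (t -> t)) -> (e -> t)))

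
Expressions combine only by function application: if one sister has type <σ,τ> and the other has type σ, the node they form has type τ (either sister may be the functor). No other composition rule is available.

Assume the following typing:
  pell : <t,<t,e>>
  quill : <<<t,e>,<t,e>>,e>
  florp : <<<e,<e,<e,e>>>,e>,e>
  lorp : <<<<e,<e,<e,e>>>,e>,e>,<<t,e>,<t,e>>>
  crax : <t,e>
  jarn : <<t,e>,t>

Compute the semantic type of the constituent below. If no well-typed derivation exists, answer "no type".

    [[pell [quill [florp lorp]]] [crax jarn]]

no type

[florp lorp]: lorp is <<<<e,<e,<e,e>>>,e>,e>,<<t,e>,<t,e>>>, florp is <<<e,<e,<e,e>>>,e>,e>; result <<t,e>,<t,e>>.
[quill [florp lorp]]: quill is <<<t,e>,<t,e>>,e>, [florp lorp] is <<t,e>,<t,e>>; result e.
[pell [quill [florp lorp]]]: <t,<t,e>> with e — neither is a function whose domain matches the other; composition fails here.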